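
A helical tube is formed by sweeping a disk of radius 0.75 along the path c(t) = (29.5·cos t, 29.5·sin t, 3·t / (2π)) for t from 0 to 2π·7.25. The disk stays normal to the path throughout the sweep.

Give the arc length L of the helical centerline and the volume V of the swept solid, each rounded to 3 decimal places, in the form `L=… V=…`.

2πR = 2π·29.5 = 185.353967
per-turn = √(185.353967² + 3²) = √(34356.0929 + 9) = √34365.0929 = 185.378243
L = 7.25 × 185.378243 = 1343.992261
V = π·0.75² × L = 1.767146 × 1343.992261 = 2375.030370

L=1343.992 V=2375.030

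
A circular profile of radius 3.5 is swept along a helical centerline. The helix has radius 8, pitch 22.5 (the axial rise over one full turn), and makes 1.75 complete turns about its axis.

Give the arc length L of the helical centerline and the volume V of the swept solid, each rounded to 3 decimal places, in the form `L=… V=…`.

L=96.375 V=3708.949

2πR = 2π·8 = 50.265482
per-turn = √(50.265482² + 22.5²) = √(2526.6187 + 506.25) = √3032.8687 = 55.071487
L = 1.75 × 55.071487 = 96.375103
V = π·3.5² × L = 38.484510 × 96.375103 = 3708.948615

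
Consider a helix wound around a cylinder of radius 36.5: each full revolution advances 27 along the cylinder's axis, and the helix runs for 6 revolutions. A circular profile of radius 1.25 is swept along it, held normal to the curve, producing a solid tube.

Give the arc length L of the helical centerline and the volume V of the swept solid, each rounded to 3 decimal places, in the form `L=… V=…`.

2πR = 2π·36.5 = 229.336264
per-turn = √(229.336264² + 27²) = √(52595.1219 + 729) = √53324.1219 = 230.920163
L = 6 × 230.920163 = 1385.520980
V = π·1.25² × L = 4.908739 × 1385.520980 = 6801.160208

L=1385.521 V=6801.160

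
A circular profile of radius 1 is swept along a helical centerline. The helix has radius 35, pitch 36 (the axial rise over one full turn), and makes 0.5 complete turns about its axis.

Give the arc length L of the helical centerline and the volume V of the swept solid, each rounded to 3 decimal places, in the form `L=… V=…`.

2πR = 2π·35 = 219.911486
per-turn = √(219.911486² + 36²) = √(48361.0616 + 1296) = √49657.0616 = 222.838645
L = 0.5 × 222.838645 = 111.419322
V = π·1² × L = 3.141593 × 111.419322 = 350.034125

L=111.419 V=350.034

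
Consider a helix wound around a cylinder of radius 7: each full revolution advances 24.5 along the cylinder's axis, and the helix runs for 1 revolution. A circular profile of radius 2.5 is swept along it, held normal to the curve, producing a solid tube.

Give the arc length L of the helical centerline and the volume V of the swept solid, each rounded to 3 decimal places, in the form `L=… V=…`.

2πR = 2π·7 = 43.982297
per-turn = √(43.982297² + 24.5²) = √(1934.4425 + 600.25) = √2534.6925 = 50.345729
L = 1 × 50.345729 = 50.345729
V = π·2.5² × L = 19.634954 × 50.345729 = 988.536084

L=50.346 V=988.536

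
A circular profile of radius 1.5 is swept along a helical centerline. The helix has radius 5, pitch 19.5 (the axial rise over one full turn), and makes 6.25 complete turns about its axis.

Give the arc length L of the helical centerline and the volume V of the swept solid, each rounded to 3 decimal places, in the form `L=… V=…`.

L=231.099 V=1633.541

2πR = 2π·5 = 31.415927
per-turn = √(31.415927² + 19.5²) = √(986.9604 + 380.25) = √1367.2104 = 36.975809
L = 6.25 × 36.975809 = 231.098805
V = π·1.5² × L = 7.068583 × 231.098805 = 1633.541195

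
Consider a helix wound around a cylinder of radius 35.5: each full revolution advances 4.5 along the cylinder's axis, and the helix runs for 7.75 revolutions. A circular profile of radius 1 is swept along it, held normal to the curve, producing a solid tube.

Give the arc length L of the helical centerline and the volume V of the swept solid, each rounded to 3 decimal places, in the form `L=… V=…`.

2πR = 2π·35.5 = 223.053078
per-turn = √(223.053078² + 4.5²) = √(49752.6758 + 20.25) = √49772.9258 = 223.098467
L = 7.75 × 223.098467 = 1729.013116
V = π·1² × L = 3.141593 × 1729.013116 = 5431.854903

L=1729.013 V=5431.855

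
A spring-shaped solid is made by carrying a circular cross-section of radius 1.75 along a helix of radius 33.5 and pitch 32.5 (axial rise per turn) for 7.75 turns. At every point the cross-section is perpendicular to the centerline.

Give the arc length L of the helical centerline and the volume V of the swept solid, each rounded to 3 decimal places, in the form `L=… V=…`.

L=1650.603 V=15880.659

2πR = 2π·33.5 = 210.486708
per-turn = √(210.486708² + 32.5²) = √(44304.6542 + 1056.25) = √45360.9042 = 212.980995
L = 7.75 × 212.980995 = 1650.602710
V = π·1.75² × L = 9.621128 × 1650.602710 = 15880.659126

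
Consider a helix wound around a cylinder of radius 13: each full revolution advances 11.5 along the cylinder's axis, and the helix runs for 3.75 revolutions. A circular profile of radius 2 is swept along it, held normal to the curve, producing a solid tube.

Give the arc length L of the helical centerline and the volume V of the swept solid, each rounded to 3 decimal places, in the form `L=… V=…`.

2πR = 2π·13 = 81.681409
per-turn = √(81.681409² + 11.5²) = √(6671.8526 + 132.25) = √6804.1026 = 82.486984
L = 3.75 × 82.486984 = 309.326191
V = π·2² × L = 12.566371 × 309.326191 = 3887.107557

L=309.326 V=3887.108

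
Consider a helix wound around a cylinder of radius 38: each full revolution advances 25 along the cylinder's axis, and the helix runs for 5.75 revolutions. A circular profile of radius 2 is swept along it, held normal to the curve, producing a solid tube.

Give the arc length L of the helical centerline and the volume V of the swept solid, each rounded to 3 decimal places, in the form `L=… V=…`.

2πR = 2π·38 = 238.761042
per-turn = √(238.761042² + 25²) = √(57006.8350 + 625) = √57631.8350 = 240.066314
L = 5.75 × 240.066314 = 1380.381304
V = π·2² × L = 12.566371 × 1380.381304 = 17346.383059

L=1380.381 V=17346.383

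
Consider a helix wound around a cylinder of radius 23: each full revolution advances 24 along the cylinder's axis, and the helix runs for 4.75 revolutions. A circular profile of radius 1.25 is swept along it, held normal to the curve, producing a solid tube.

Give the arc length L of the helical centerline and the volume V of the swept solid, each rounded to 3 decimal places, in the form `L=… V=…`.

2πR = 2π·23 = 144.513262
per-turn = √(144.513262² + 24²) = √(20884.0829 + 576) = √21460.0829 = 146.492604
L = 4.75 × 146.492604 = 695.839867
V = π·1.25² × L = 4.908739 × 695.839867 = 3415.695960

L=695.840 V=3415.696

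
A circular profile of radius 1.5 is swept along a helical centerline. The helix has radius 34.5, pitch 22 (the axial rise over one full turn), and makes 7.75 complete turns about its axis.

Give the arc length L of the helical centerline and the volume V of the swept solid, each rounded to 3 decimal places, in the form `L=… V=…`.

L=1688.597 V=11935.986

2πR = 2π·34.5 = 216.769893
per-turn = √(216.769893² + 22²) = √(46989.1866 + 484) = √47473.1866 = 217.883424
L = 7.75 × 217.883424 = 1688.596538
V = π·1.5² × L = 7.068583 × 1688.596538 = 11935.985575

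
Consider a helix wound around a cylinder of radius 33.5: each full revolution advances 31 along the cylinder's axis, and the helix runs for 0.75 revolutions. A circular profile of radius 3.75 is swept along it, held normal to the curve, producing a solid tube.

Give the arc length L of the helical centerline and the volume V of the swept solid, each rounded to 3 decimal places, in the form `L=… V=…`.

2πR = 2π·33.5 = 210.486708
per-turn = √(210.486708² + 31²) = √(44304.6542 + 961) = √45265.6542 = 212.757266
L = 0.75 × 212.757266 = 159.567949
V = π·3.75² × L = 44.178647 × 159.567949 = 7049.496058

L=159.568 V=7049.496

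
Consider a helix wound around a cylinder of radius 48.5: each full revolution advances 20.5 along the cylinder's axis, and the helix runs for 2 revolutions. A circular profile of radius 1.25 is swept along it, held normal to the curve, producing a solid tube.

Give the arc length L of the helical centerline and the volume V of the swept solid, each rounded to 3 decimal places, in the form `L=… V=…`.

L=610.846 V=2998.486

2πR = 2π·48.5 = 304.734487
per-turn = √(304.734487² + 20.5²) = √(92863.1078 + 420.25) = √93283.3578 = 305.423244
L = 2 × 305.423244 = 610.846487
V = π·1.25² × L = 4.908739 × 610.846487 = 2998.485684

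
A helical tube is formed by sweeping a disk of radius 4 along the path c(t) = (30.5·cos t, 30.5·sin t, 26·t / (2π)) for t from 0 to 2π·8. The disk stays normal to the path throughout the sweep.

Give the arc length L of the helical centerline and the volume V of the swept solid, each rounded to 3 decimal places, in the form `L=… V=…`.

L=1547.143 V=77767.883

2πR = 2π·30.5 = 191.637152
per-turn = √(191.637152² + 26²) = √(36724.7980 + 676) = √37400.7980 = 193.392859
L = 8 × 193.392859 = 1547.142873
V = π·4² × L = 50.265482 × 1547.142873 = 77767.882958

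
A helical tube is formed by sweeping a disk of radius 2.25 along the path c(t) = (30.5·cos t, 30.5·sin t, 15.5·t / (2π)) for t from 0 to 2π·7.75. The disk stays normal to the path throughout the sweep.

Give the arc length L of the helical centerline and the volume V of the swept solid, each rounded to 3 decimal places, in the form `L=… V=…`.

L=1490.038 V=23698.030

2πR = 2π·30.5 = 191.637152
per-turn = √(191.637152² + 15.5²) = √(36724.7980 + 240.25) = √36965.0480 = 192.262966
L = 7.75 × 192.262966 = 1490.037984
V = π·2.25² × L = 15.904313 × 1490.037984 = 23698.030196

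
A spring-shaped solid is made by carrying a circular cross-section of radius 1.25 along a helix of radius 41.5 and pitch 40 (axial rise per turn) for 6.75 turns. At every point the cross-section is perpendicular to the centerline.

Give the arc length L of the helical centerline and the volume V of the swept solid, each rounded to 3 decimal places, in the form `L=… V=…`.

L=1780.666 V=8740.825

2πR = 2π·41.5 = 260.752190
per-turn = √(260.752190² + 40²) = √(67991.7047 + 1600) = √69591.7047 = 263.802397
L = 6.75 × 263.802397 = 1780.666180
V = π·1.25² × L = 4.908739 × 1780.666180 = 8740.824674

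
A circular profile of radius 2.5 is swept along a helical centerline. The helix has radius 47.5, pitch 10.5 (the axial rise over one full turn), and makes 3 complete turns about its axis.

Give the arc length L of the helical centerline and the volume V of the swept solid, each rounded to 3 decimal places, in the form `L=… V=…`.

L=895.908 V=17591.109

2πR = 2π·47.5 = 298.451302
per-turn = √(298.451302² + 10.5²) = √(89073.1797 + 110.25) = √89183.4297 = 298.635948
L = 3 × 298.635948 = 895.907845
V = π·2.5² × L = 19.634954 × 895.907845 = 17591.109409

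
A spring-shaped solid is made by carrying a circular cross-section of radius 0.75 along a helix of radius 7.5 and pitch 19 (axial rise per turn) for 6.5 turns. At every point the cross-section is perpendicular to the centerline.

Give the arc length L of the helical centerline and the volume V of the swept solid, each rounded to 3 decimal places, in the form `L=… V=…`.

L=330.265 V=583.627

2πR = 2π·7.5 = 47.123890
per-turn = √(47.123890² + 19²) = √(2220.6610 + 361) = √2581.6610 = 50.810048
L = 6.5 × 50.810048 = 330.265313
V = π·0.75² × L = 1.767146 × 330.265313 = 583.626983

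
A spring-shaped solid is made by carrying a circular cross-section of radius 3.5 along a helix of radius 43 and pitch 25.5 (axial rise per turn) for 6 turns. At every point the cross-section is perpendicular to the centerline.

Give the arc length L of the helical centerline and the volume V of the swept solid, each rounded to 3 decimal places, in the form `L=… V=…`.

L=1628.266 V=62663.022

2πR = 2π·43 = 270.176968
per-turn = √(270.176968² + 25.5²) = √(72995.5942 + 650.25) = √73645.8442 = 271.377678
L = 6 × 271.377678 = 1628.266068
V = π·3.5² × L = 38.484510 × 1628.266068 = 62663.021802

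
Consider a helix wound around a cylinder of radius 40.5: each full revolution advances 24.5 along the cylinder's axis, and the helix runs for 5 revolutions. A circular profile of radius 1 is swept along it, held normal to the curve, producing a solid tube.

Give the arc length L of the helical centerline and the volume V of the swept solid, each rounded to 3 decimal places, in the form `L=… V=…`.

L=1278.229 V=4015.673

2πR = 2π·40.5 = 254.469005
per-turn = √(254.469005² + 24.5²) = √(64754.4745 + 600.25) = √65354.7245 = 255.645701
L = 5 × 255.645701 = 1278.228505
V = π·1² × L = 3.141593 × 1278.228505 = 4015.673282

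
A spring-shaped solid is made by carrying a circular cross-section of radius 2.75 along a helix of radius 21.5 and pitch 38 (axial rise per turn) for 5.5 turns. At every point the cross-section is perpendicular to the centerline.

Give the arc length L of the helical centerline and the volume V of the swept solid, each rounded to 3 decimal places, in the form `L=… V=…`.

2πR = 2π·21.5 = 135.088484
per-turn = √(135.088484² + 38²) = √(18248.8985 + 1444) = √19692.8985 = 140.331388
L = 5.5 × 140.331388 = 771.822636
V = π·2.75² × L = 23.758294 × 771.822636 = 18337.189433

L=771.823 V=18337.189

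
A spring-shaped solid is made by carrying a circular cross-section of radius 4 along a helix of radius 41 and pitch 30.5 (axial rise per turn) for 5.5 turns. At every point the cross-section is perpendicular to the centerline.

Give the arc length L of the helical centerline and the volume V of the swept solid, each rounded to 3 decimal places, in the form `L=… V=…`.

L=1426.754 V=71716.487

2πR = 2π·41 = 257.610598
per-turn = √(257.610598² + 30.5²) = √(66363.2200 + 930.25) = √67293.4700 = 259.409849
L = 5.5 × 259.409849 = 1426.754172
V = π·4² × L = 50.265482 × 1426.754172 = 71716.486803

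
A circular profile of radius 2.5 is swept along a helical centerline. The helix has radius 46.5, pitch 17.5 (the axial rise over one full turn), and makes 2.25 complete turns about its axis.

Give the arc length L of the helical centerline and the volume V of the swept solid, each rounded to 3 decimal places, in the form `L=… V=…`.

2πR = 2π·46.5 = 292.168117
per-turn = √(292.168117² + 17.5²) = √(85362.2085 + 306.25) = √85668.4585 = 292.691746
L = 2.25 × 292.691746 = 658.556430
V = π·2.5² × L = 19.634954 × 658.556430 = 12930.725258

L=658.556 V=12930.725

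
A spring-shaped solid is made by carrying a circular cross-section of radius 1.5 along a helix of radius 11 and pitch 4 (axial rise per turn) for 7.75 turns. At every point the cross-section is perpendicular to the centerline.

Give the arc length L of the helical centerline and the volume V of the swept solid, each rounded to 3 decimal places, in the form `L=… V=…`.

L=536.538 V=3792.563

2πR = 2π·11 = 69.115038
per-turn = √(69.115038² + 4²) = √(4776.8885 + 16) = √4792.8885 = 69.230691
L = 7.75 × 69.230691 = 536.537853
V = π·1.5² × L = 7.068583 × 536.537853 = 3792.562597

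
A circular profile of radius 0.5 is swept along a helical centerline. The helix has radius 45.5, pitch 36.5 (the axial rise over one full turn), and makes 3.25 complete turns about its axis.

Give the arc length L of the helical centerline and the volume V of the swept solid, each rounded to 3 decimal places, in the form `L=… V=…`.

2πR = 2π·45.5 = 285.884931
per-turn = √(285.884931² + 36.5²) = √(81730.1940 + 1332.25) = √83062.4440 = 288.205559
L = 3.25 × 288.205559 = 936.668066
V = π·0.5² × L = 0.785398 × 936.668066 = 735.657378

L=936.668 V=735.657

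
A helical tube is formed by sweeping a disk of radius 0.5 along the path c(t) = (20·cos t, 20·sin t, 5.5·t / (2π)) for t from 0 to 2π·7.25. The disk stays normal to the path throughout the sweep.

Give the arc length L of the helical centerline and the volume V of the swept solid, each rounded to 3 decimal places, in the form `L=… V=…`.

2πR = 2π·20 = 125.663706
per-turn = √(125.663706² + 5.5²) = √(15791.3670 + 30.25) = √15821.6170 = 125.784009
L = 7.25 × 125.784009 = 911.934069
V = π·0.5² × L = 0.785398 × 911.934069 = 716.231343

L=911.934 V=716.231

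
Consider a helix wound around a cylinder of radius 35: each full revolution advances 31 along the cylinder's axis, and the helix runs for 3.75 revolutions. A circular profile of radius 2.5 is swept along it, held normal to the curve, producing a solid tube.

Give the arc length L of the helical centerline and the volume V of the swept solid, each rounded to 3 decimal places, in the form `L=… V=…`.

2πR = 2π·35 = 219.911486
per-turn = √(219.911486² + 31²) = √(48361.0616 + 961) = √49322.0616 = 222.085708
L = 3.75 × 222.085708 = 832.821404
V = π·2.5² × L = 19.634954 × 832.821404 = 16352.410026

L=832.821 V=16352.410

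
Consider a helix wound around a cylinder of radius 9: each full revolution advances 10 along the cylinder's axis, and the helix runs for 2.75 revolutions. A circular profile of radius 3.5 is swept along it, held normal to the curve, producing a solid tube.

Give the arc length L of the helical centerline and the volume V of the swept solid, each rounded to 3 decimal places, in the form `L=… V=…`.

2πR = 2π·9 = 56.548668
per-turn = √(56.548668² + 10²) = √(3197.7518 + 100) = √3297.7518 = 57.426055
L = 2.75 × 57.426055 = 157.921652
V = π·3.5² × L = 38.484510 × 157.921652 = 6077.537398

L=157.922 V=6077.537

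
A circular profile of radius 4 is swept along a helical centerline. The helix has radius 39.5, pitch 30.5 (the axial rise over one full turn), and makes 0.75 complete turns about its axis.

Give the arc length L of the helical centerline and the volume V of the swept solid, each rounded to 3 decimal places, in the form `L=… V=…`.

2πR = 2π·39.5 = 248.185820
per-turn = √(248.185820² + 30.5²) = √(61596.2011 + 930.25) = √62526.4511 = 250.052897
L = 0.75 × 250.052897 = 187.539672
V = π·4² × L = 50.265482 × 187.539672 = 9426.772113

L=187.540 V=9426.772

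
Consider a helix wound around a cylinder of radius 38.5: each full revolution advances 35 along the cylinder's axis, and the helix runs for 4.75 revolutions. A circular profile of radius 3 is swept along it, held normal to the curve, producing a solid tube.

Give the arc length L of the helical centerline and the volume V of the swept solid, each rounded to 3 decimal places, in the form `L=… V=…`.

2πR = 2π·38.5 = 241.902634
per-turn = √(241.902634² + 35²) = √(58516.8845 + 1225) = √59741.8845 = 244.421530
L = 4.75 × 244.421530 = 1161.002269
V = π·3² × L = 28.274334 × 1161.002269 = 32826.565795

L=1161.002 V=32826.566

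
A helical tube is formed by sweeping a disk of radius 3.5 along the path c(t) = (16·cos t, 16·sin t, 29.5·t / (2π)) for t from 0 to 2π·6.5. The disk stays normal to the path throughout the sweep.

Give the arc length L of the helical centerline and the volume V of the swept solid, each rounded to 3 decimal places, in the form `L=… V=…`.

2πR = 2π·16 = 100.530965
per-turn = √(100.530965² + 29.5²) = √(10106.4749 + 870.25) = √10976.7249 = 104.769866
L = 6.5 × 104.769866 = 681.004132
V = π·3.5² × L = 38.484510 × 681.004132 = 26208.110318

L=681.004 V=26208.110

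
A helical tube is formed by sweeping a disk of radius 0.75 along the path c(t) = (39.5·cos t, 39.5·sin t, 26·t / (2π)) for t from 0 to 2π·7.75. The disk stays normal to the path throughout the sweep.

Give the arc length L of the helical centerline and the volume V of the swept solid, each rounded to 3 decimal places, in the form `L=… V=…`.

L=1933.966 V=3417.600

2πR = 2π·39.5 = 248.185820
per-turn = √(248.185820² + 26²) = √(61596.2011 + 676) = √62272.2011 = 249.543986
L = 7.75 × 249.543986 = 1933.965893
V = π·0.75² × L = 1.767146 × 1933.965893 = 3417.599837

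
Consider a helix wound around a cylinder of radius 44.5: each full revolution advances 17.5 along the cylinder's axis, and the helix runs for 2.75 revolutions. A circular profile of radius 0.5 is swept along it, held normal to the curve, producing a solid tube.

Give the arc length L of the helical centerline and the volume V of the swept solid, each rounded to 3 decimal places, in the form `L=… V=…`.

2πR = 2π·44.5 = 279.601746
per-turn = √(279.601746² + 17.5²) = √(78177.1365 + 306.25) = √78483.3865 = 280.148865
L = 2.75 × 280.148865 = 770.409378
V = π·0.5² × L = 0.785398 × 770.409378 = 605.078111

L=770.409 V=605.078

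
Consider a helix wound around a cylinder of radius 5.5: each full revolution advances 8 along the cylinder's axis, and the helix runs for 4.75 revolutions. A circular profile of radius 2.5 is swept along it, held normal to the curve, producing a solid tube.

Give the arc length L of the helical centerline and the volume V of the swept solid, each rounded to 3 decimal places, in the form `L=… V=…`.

L=168.489 V=3308.279

2πR = 2π·5.5 = 34.557519
per-turn = √(34.557519² + 8²) = √(1194.2221 + 64) = √1258.2221 = 35.471427
L = 4.75 × 35.471427 = 168.489278
V = π·2.5² × L = 19.634954 × 168.489278 = 3308.279241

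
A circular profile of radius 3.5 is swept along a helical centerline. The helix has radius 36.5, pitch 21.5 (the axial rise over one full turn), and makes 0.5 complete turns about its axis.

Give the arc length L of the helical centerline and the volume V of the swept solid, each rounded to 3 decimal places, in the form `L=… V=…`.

2πR = 2π·36.5 = 229.336264
per-turn = √(229.336264² + 21.5²) = √(52595.1219 + 462.25) = √53057.3719 = 230.341859
L = 0.5 × 230.341859 = 115.170929
V = π·3.5² × L = 38.484510 × 115.170929 = 4432.296782

L=115.171 V=4432.297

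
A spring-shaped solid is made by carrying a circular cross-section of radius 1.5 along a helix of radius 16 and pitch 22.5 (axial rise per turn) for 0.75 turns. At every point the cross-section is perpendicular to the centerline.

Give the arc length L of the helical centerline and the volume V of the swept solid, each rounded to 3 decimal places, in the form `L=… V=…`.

L=77.264 V=546.144

2πR = 2π·16 = 100.530965
per-turn = √(100.530965² + 22.5²) = √(10106.4749 + 506.25) = √10612.7249 = 103.018080
L = 0.75 × 103.018080 = 77.263560
V = π·1.5² × L = 7.068583 × 77.263560 = 546.143926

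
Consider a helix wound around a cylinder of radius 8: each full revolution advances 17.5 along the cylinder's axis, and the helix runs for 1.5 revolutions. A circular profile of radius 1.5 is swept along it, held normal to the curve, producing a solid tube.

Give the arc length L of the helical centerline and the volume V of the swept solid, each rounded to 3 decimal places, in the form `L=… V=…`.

L=79.837 V=564.335

2πR = 2π·8 = 50.265482
per-turn = √(50.265482² + 17.5²) = √(2526.6187 + 306.25) = √2832.8687 = 53.224700
L = 1.5 × 53.224700 = 79.837051
V = π·1.5² × L = 7.068583 × 79.837051 = 564.334856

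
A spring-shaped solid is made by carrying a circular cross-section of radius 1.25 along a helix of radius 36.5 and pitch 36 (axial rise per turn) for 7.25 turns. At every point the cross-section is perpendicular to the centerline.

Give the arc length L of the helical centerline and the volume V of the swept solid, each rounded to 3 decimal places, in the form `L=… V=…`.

2πR = 2π·36.5 = 229.336264
per-turn = √(229.336264² + 36²) = √(52595.1219 + 1296) = √53891.1219 = 232.144614
L = 7.25 × 232.144614 = 1683.048452
V = π·1.25² × L = 4.908739 × 1683.048452 = 8261.644770

L=1683.048 V=8261.645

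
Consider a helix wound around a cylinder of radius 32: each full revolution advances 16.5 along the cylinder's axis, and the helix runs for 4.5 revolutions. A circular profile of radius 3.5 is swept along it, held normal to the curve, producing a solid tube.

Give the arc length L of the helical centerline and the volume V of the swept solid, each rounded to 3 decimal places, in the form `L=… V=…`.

2πR = 2π·32 = 201.061930
per-turn = √(201.061930² + 16.5²) = √(40425.8996 + 272.25) = √40698.1496 = 201.737824
L = 4.5 × 201.737824 = 907.820208
V = π·3.5² × L = 38.484510 × 907.820208 = 34937.015877

L=907.820 V=34937.016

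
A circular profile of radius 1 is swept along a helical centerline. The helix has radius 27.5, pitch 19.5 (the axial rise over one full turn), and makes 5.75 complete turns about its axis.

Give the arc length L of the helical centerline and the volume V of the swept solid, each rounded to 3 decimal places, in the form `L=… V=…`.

L=999.836 V=3141.076

2πR = 2π·27.5 = 172.787596
per-turn = √(172.787596² + 19.5²) = √(29855.5533 + 380.25) = √30235.8033 = 173.884454
L = 5.75 × 173.884454 = 999.835610
V = π·1² × L = 3.141593 × 999.835610 = 3141.076207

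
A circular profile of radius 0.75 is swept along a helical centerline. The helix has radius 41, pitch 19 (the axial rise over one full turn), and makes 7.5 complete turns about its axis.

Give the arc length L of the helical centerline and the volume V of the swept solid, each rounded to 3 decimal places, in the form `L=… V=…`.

2πR = 2π·41 = 257.610598
per-turn = √(257.610598² + 19²) = √(66363.2200 + 361) = √66724.2200 = 258.310317
L = 7.5 × 258.310317 = 1937.327379
V = π·0.75² × L = 1.767146 × 1937.327379 = 3423.540073

L=1937.327 V=3423.540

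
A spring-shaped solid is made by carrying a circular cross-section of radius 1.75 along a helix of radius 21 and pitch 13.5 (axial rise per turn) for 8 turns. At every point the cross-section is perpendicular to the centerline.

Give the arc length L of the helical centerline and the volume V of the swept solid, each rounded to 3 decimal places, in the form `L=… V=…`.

2πR = 2π·21 = 131.946891
per-turn = √(131.946891² + 13.5²) = √(17409.9822 + 182.25) = √17592.2322 = 132.635712
L = 8 × 132.635712 = 1061.085698
V = π·1.75² × L = 9.621128 × 1061.085698 = 10208.840790

L=1061.086 V=10208.841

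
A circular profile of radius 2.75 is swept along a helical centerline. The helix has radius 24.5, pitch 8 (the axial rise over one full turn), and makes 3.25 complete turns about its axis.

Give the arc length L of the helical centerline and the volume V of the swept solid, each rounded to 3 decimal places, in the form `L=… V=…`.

2πR = 2π·24.5 = 153.938040
per-turn = √(153.938040² + 8²) = √(23696.9202 + 64) = √23760.9202 = 154.145776
L = 3.25 × 154.145776 = 500.973771
V = π·2.75² × L = 23.758294 × 500.973771 = 11902.282360

L=500.974 V=11902.282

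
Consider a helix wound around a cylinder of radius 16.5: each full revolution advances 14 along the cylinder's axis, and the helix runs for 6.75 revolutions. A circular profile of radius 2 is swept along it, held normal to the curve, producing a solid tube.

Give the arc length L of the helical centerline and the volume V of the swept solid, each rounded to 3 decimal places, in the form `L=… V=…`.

L=706.142 V=8873.637

2πR = 2π·16.5 = 103.672558
per-turn = √(103.672558² + 14²) = √(10747.9992 + 196) = √10943.9992 = 104.613571
L = 6.75 × 104.613571 = 706.141603
V = π·2² × L = 12.566371 × 706.141603 = 8873.637087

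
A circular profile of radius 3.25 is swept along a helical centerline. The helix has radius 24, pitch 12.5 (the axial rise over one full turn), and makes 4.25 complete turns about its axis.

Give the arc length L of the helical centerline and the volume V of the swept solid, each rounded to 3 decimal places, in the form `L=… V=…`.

L=643.083 V=21339.469

2πR = 2π·24 = 150.796447
per-turn = √(150.796447² + 12.5²) = √(22739.5685 + 156.25) = √22895.8185 = 151.313643
L = 4.25 × 151.313643 = 643.082982
V = π·3.25² × L = 33.183072 × 643.082982 = 21339.469170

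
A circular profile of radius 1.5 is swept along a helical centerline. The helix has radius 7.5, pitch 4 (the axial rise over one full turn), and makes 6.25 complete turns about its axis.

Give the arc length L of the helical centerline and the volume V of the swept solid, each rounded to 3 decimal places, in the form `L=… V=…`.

2πR = 2π·7.5 = 47.123890
per-turn = √(47.123890² + 4²) = √(2220.6610 + 16) = √2236.6610 = 47.293350
L = 6.25 × 47.293350 = 295.583440
V = π·1.5² × L = 7.068583 × 295.583440 = 2089.356217

L=295.583 V=2089.356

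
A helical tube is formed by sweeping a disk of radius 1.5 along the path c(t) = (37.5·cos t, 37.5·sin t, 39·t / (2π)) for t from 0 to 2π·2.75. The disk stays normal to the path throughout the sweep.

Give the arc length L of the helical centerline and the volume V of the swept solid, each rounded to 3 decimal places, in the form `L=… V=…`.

L=656.770 V=4642.431

2πR = 2π·37.5 = 235.619449
per-turn = √(235.619449² + 39²) = √(55516.5248 + 1521) = √57037.5248 = 238.825302
L = 2.75 × 238.825302 = 656.769580
V = π·1.5² × L = 7.068583 × 656.769580 = 4642.430596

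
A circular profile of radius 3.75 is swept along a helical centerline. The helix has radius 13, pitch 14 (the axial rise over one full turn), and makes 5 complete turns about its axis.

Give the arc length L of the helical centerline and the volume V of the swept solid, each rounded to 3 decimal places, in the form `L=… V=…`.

2πR = 2π·13 = 81.681409
per-turn = √(81.681409² + 14²) = √(6671.8526 + 196) = √6867.8526 = 82.872508
L = 5 × 82.872508 = 414.362540
V = π·3.75² × L = 44.178647 × 414.362540 = 18305.976247

L=414.363 V=18305.976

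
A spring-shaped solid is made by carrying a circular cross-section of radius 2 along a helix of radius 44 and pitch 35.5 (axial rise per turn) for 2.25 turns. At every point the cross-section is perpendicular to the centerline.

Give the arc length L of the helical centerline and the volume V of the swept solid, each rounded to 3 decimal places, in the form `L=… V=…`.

2πR = 2π·44 = 276.460154
per-turn = √(276.460154² + 35.5²) = √(76430.2165 + 1260.25) = √77690.4665 = 278.730096
L = 2.25 × 278.730096 = 627.142716
V = π·2² × L = 12.566371 × 627.142716 = 7880.907801

L=627.143 V=7880.908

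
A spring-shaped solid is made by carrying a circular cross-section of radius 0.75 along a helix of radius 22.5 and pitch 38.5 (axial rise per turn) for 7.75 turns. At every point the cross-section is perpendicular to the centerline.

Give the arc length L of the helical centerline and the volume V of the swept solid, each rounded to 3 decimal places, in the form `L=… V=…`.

2πR = 2π·22.5 = 141.371669
per-turn = √(141.371669² + 38.5²) = √(19985.9489 + 1482.25) = √21468.1989 = 146.520302
L = 7.75 × 146.520302 = 1135.532341
V = π·0.75² × L = 1.767146 × 1135.532341 = 2006.651284

L=1135.532 V=2006.651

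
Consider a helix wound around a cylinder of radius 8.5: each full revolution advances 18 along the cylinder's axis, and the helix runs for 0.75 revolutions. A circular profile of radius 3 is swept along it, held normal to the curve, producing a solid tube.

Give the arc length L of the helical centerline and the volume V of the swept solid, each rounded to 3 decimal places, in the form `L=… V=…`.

2πR = 2π·8.5 = 53.407075
per-turn = √(53.407075² + 18²) = √(2852.3157 + 324) = √3176.3157 = 56.358812
L = 0.75 × 56.358812 = 42.269109
V = π·3² × L = 28.274334 × 42.269109 = 1195.130897

L=42.269 V=1195.131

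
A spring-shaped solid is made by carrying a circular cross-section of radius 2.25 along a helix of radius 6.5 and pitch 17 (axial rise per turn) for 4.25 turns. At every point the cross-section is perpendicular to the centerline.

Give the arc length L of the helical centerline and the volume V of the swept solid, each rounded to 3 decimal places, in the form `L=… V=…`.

L=188.010 V=2990.165

2πR = 2π·6.5 = 40.840704
per-turn = √(40.840704² + 17²) = √(1667.9631 + 289) = √1956.9631 = 44.237576
L = 4.25 × 44.237576 = 188.009699
V = π·2.25² × L = 15.904313 × 188.009699 = 2990.165058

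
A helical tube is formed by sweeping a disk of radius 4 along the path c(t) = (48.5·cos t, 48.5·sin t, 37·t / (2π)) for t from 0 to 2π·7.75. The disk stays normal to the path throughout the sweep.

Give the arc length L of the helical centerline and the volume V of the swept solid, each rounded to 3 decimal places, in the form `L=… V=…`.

L=2379.037 V=119583.431

2πR = 2π·48.5 = 304.734487
per-turn = √(304.734487² + 37²) = √(92863.1078 + 1369) = √94232.1078 = 306.972487
L = 7.75 × 306.972487 = 2379.036775
V = π·4² × L = 50.265482 × 2379.036775 = 119583.431264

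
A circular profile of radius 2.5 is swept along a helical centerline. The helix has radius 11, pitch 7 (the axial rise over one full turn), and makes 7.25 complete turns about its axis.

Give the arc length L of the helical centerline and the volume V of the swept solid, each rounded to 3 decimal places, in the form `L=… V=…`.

L=503.647 V=9889.095

2πR = 2π·11 = 69.115038
per-turn = √(69.115038² + 7²) = √(4776.8885 + 49) = √4825.8885 = 69.468615
L = 7.25 × 69.468615 = 503.647462
V = π·2.5² × L = 19.634954 × 503.647462 = 9889.094789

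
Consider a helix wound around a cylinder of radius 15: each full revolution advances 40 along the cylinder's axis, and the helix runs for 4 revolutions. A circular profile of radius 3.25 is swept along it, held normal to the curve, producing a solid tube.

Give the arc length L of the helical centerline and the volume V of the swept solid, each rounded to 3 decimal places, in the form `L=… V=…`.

2πR = 2π·15 = 94.247780
per-turn = √(94.247780² + 40²) = √(8882.6440 + 1600) = √10482.6440 = 102.384784
L = 4 × 102.384784 = 409.539135
V = π·3.25² × L = 33.183072 × 409.539135 = 13589.766780

L=409.539 V=13589.767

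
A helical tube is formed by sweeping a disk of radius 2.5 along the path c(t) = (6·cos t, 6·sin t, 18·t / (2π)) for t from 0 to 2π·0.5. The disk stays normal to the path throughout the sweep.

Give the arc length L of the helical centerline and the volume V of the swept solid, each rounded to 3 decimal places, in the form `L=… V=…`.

L=20.888 V=410.134

2πR = 2π·6 = 37.699112
per-turn = √(37.699112² + 18²) = √(1421.2230 + 324) = √1745.2230 = 41.775867
L = 0.5 × 41.775867 = 20.887933
V = π·2.5² × L = 19.634954 × 20.887933 = 410.133612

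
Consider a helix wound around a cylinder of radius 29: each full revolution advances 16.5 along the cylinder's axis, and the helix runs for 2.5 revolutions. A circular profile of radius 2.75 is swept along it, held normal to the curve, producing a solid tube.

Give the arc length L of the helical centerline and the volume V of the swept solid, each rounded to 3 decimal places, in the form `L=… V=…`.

2πR = 2π·29 = 182.212374
per-turn = √(182.212374² + 16.5²) = √(33201.3492 + 272.25) = √33473.5992 = 182.957916
L = 2.5 × 182.957916 = 457.394791
V = π·2.75² × L = 23.758294 × 457.394791 = 10866.920126

L=457.395 V=10866.920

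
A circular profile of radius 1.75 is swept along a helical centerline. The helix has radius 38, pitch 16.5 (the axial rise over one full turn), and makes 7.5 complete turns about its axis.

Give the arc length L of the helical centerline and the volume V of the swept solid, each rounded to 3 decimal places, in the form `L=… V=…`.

2πR = 2π·38 = 238.761042
per-turn = √(238.761042² + 16.5²) = √(57006.8350 + 272.25) = √57279.0850 = 239.330493
L = 7.5 × 239.330493 = 1794.978700
V = π·1.75² × L = 9.621128 × 1794.978700 = 17269.718933

L=1794.979 V=17269.719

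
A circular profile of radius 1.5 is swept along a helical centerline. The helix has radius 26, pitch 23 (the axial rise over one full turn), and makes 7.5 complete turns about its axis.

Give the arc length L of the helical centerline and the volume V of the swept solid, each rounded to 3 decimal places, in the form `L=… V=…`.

2πR = 2π·26 = 163.362818
per-turn = √(163.362818² + 23²) = √(26687.4103 + 529) = √27216.4103 = 164.973969
L = 7.5 × 164.973969 = 1237.304764
V = π·1.5² × L = 7.068583 × 1237.304764 = 8745.992004

L=1237.305 V=8745.992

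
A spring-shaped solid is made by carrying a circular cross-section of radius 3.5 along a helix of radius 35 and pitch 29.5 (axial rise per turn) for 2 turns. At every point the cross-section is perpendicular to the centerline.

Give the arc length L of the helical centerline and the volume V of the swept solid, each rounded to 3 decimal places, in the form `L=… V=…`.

2πR = 2π·35 = 219.911486
per-turn = √(219.911486² + 29.5²) = √(48361.0616 + 870.25) = √49231.3116 = 221.881301
L = 2 × 221.881301 = 443.762601
V = π·3.5² × L = 38.484510 × 443.762601 = 17077.986268

L=443.763 V=17077.986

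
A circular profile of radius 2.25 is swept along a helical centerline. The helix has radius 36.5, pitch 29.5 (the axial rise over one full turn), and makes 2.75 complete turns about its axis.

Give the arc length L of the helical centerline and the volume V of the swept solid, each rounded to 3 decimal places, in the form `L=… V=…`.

L=635.871 V=10113.091

2πR = 2π·36.5 = 229.336264
per-turn = √(229.336264² + 29.5²) = √(52595.1219 + 870.25) = √53465.3719 = 231.225803
L = 2.75 × 231.225803 = 635.870958
V = π·2.25² × L = 15.904313 × 635.870958 = 10113.090615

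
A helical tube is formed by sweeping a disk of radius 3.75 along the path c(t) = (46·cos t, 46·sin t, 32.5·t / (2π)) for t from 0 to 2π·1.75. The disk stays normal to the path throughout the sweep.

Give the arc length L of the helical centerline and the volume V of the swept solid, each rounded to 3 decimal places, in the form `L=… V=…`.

L=508.984 V=22486.227

2πR = 2π·46 = 289.026524
per-turn = √(289.026524² + 32.5²) = √(83536.3317 + 1056.25) = √84592.5817 = 290.848039
L = 1.75 × 290.848039 = 508.984068
V = π·3.75² × L = 44.178647 × 508.984068 = 22486.227304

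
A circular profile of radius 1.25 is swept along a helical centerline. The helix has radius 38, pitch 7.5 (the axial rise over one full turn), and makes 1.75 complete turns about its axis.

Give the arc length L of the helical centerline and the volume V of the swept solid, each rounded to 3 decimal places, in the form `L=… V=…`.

L=418.038 V=2052.039

2πR = 2π·38 = 238.761042
per-turn = √(238.761042² + 7.5²) = √(57006.8350 + 56.25) = √57063.0850 = 238.878808
L = 1.75 × 238.878808 = 418.037914
V = π·1.25² × L = 4.908739 × 418.037914 = 2052.038814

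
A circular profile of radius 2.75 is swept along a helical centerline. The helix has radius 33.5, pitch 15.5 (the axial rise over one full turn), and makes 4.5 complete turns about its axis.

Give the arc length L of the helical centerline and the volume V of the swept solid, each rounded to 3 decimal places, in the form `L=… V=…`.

2πR = 2π·33.5 = 210.486708
per-turn = √(210.486708² + 15.5²) = √(44304.6542 + 240.25) = √44544.9042 = 211.056637
L = 4.5 × 211.056637 = 949.754868
V = π·2.75² × L = 23.758294 × 949.754868 = 22564.555801

L=949.755 V=22564.556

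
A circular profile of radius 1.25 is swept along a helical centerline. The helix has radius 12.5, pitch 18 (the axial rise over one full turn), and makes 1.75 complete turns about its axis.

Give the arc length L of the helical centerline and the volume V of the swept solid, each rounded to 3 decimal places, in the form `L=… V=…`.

L=141.008 V=692.172

2πR = 2π·12.5 = 78.539816
per-turn = √(78.539816² + 18²) = √(6168.5028 + 324) = √6492.5028 = 80.576068
L = 1.75 × 80.576068 = 141.008119
V = π·1.25² × L = 4.908739 × 141.008119 = 692.171986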